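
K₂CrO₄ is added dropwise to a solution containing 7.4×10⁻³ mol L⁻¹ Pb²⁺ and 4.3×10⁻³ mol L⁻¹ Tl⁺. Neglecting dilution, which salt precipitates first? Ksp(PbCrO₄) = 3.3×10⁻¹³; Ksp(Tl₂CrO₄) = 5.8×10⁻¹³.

Precipitation begins when Q = Ksp.
For PbCrO₄: [CrO₄²⁻] = (Ksp/[Pb²⁺]) = 4.5×10⁻¹¹ mol L⁻¹
For Tl₂CrO₄: [CrO₄²⁻] = (Ksp/[Tl⁺]^2) = 3.1×10⁻⁸ mol L⁻¹
Since PbCrO₄ needs less CrO₄²⁻ to reach saturation, it precipitates first.

PbCrO₄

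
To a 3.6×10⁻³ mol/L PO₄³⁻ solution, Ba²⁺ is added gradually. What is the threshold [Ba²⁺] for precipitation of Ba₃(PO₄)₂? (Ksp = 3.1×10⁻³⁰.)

6.2×10⁻⁹ M

Precipitation of each salt begins when its ion product equals Ksp.
Ba₃(PO₄)₂(s) ⇌ 3 Ba²⁺(aq) + 2 PO₄³⁻(aq)
Ksp = [Ba²⁺]^3[PO₄³⁻]^2 = [Ba²⁺]^3(3.6×10⁻³)^2
[Ba²⁺]^3 = 3.1×10⁻³⁰ / (3.6×10⁻³)^2 = 2.4×10⁻²⁵
[Ba²⁺] = 6.2×10⁻⁹ mol/L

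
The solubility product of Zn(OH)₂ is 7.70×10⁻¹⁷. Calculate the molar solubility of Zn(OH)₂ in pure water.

Zn(OH)₂(s) ⇌ Zn²⁺(aq) + 2 OH⁻(aq)
Let s be the molar solubility. Then [Zn²⁺] = s and [OH⁻] = 2s.
Ksp = [Zn²⁺][OH⁻]^2 = s · (2s)^2 = 4s^3
4s^3 = 7.70×10⁻¹⁷  ⇒  s^3 = 1.93×10⁻¹⁷
s = 2.68×10⁻⁶ M

2.68×10⁻⁶ M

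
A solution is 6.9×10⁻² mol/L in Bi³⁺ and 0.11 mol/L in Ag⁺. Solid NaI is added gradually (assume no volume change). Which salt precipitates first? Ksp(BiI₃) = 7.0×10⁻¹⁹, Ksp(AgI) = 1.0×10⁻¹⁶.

AgI

The threshold for precipitation is Q = Ksp.
For BiI₃: [I⁻] = (Ksp/[Bi³⁺])^(1/3) = 2.2×10⁻⁶ mol/L
For AgI: [I⁻] = (Ksp/[Ag⁺]) = 9.1×10⁻¹⁶ mol/L
Since AgI needs less I⁻ to reach saturation, it precipitates first.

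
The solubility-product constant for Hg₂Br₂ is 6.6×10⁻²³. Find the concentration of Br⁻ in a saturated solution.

Hg₂Br₂(s) ⇌ Hg₂²⁺(aq) + 2 Br⁻(aq)
Call the molar solubility s, so that [Hg₂²⁺] = s and [Br⁻] = 2s.
Ksp = [Hg₂²⁺][Br⁻]^2 = s · (2s)^2 = 4s^3 = 6.6×10⁻²³
s = 2.5×10⁻⁸ mol L⁻¹
[Br⁻] = 2s = 5.1×10⁻⁸ mol L⁻¹

5.1×10⁻⁸ M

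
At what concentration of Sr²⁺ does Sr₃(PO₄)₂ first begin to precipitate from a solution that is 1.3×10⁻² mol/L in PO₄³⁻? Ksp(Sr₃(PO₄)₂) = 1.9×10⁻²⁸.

1.0×10⁻⁸ M

The threshold for precipitation is Q = Ksp.
Sr₃(PO₄)₂(s) ⇌ 3 Sr²⁺(aq) + 2 PO₄³⁻(aq)
Ksp = [Sr²⁺]^3[PO₄³⁻]^2 = [Sr²⁺]^3(1.3×10⁻²)^2
[Sr²⁺]^3 = 1.9×10⁻²⁸ / (1.3×10⁻²)^2 = 1.1×10⁻²⁴
[Sr²⁺] = 1.0×10⁻⁸ mol/L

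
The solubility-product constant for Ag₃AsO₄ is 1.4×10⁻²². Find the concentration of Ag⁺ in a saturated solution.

Ag₃AsO₄(s) ⇌ 3 Ag⁺(aq) + AsO₄³⁻(aq)
If s mol/L of Ag₃AsO₄ dissolves, [Ag⁺] = 3s and [AsO₄³⁻] = s.
Ksp = [Ag⁺]^3[AsO₄³⁻] = (3s)^3 · s = 27s^4 = 1.4×10⁻²²
s = 1.5×10⁻⁶ mol/L
[Ag⁺] = 3s = 4.5×10⁻⁶ mol/L

4.5×10⁻⁶ M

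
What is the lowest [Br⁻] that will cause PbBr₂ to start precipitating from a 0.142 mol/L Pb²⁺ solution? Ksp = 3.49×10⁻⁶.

Precipitation begins when Q = Ksp.
PbBr₂(s) ⇌ Pb²⁺(aq) + 2 Br⁻(aq)
Ksp = [Pb²⁺][Br⁻]^2 = [Br⁻]^2(0.142)
[Br⁻]^2 = 3.49×10⁻⁶ / (0.142) = 2.46×10⁻⁵
[Br⁻] = 4.96×10⁻³ mol/L

4.96×10⁻³ M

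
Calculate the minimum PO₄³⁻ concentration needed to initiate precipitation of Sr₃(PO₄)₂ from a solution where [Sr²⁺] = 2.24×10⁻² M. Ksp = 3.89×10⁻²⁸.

The threshold for precipitation is Q = Ksp.
Sr₃(PO₄)₂(s) ⇌ 3 Sr²⁺(aq) + 2 PO₄³⁻(aq)
Ksp = [Sr²⁺]^3[PO₄³⁻]^2 = [PO₄³⁻]^2(2.24×10⁻²)^3
[PO₄³⁻]^2 = 3.89×10⁻²⁸ / (2.24×10⁻²)^3 = 3.46×10⁻²³
[PO₄³⁻] = 5.88×10⁻¹² M

5.88×10⁻¹² M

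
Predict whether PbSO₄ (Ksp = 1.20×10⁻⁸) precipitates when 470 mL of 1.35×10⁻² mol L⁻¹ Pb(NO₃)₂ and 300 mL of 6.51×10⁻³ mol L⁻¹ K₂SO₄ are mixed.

After mixing, V = 470 mL + 300 mL = 770 mL.
[Pb²⁺] = (1.35×10⁻²)(470)/770 = 8.24×10⁻³ mol L⁻¹
[SO₄²⁻] = (6.51×10⁻³)(300)/770 = 2.54×10⁻³ mol L⁻¹
Q = [Pb²⁺][SO₄²⁻] = 2.09×10⁻⁵
Because Q > Ksp (2.09×10⁻⁵ vs 1.20×10⁻⁸), a precipitate of PbSO₄ forms.

Yes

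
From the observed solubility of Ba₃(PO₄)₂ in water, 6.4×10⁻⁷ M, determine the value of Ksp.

Ba₃(PO₄)₂(s) ⇌ 3 Ba²⁺(aq) + 2 PO₄³⁻(aq)
If s mol/L of Ba₃(PO₄)₂ dissolves, [Ba²⁺] = 3s and [PO₄³⁻] = 2s.
Ksp = [Ba²⁺]^3[PO₄³⁻]^2 = (3s)^3 · (2s)^2 = 108s^5
Ksp = 108 × (6.4×10⁻⁷)^5 = 1.2×10⁻²⁹

Ksp = 1.2×10⁻²⁹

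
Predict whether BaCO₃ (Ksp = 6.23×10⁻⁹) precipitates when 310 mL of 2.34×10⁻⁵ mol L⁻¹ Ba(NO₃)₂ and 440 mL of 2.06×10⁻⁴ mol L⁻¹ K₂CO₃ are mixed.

After mixing, V = 310 mL + 440 mL = 750 mL.
[Ba²⁺] = (2.34×10⁻⁵)(310)/750 = 9.67×10⁻⁶ mol L⁻¹
[CO₃²⁻] = (2.06×10⁻⁴)(440)/750 = 1.21×10⁻⁴ mol L⁻¹
Q = [Ba²⁺][CO₃²⁻] = 1.17×10⁻⁹
Since Q (1.17×10⁻⁹) is less than Ksp (6.23×10⁻⁹), no BaCO₃ precipitates.

No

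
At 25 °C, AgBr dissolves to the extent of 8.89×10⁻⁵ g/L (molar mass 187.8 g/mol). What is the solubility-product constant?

Ksp = 2.24×10⁻¹³

Convert to molarity: s = 8.89×10⁻⁵ / 187.8 = 4.7338×10⁻⁷ mol/L
AgBr(s) ⇌ Ag⁺(aq) + Br⁻(aq)
If s mol/L of AgBr dissolves, [Ag⁺] = s and [Br⁻] = s.
Ksp = [Ag⁺][Br⁻] = s · s = s^2
Ksp = (4.7338×10⁻⁷)^2 = 2.24×10⁻¹³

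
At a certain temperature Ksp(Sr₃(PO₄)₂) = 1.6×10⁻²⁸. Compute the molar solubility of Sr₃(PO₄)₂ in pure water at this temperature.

Sr₃(PO₄)₂(s) ⇌ 3 Sr²⁺(aq) + 2 PO₄³⁻(aq)
Let s be the molar solubility. Then [Sr²⁺] = 3s and [PO₄³⁻] = 2s.
Ksp = [Sr²⁺]^3[PO₄³⁻]^2 = (3s)^3 · (2s)^2 = 108s^5
108s^5 = 1.6×10⁻²⁸  ⇒  s^5 = 1.5×10⁻³⁰
s = 1.1×10⁻⁶ mol/L

1.1×10⁻⁶ M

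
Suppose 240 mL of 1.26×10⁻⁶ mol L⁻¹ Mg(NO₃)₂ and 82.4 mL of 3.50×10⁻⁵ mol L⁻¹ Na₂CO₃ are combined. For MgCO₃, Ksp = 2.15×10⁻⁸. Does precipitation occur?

Total volume after mixing = 240 + 82.4 = 322.4 mL.
[Mg²⁺] = (1.26×10⁻⁶)(240)/322.4 = 9.38×10⁻⁷ mol L⁻¹
[CO₃²⁻] = (3.50×10⁻⁵)(82.4)/322.4 = 8.95×10⁻⁶ mol L⁻¹
Q = [Mg²⁺][CO₃²⁻] = 8.39×10⁻¹²
Q < Ksp (8.39×10⁻¹² vs 2.15×10⁻⁸); the solution remains unsaturated and no precipitate forms.

No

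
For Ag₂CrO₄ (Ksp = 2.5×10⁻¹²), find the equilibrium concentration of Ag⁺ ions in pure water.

Ag₂CrO₄(s) ⇌ 2 Ag⁺(aq) + CrO₄²⁻(aq)
For each mole of Ag₂CrO₄ that dissolves per liter, [Ag⁺] = 2s and [CrO₄²⁻] = s; let s denote this solubility.
Ksp = [Ag⁺]^2[CrO₄²⁻] = (2s)^2 · s = 4s^3 = 2.5×10⁻¹²
s = 8.5×10⁻⁵ mol/L
[Ag⁺] = 2s = 1.7×10⁻⁴ mol/L

1.7×10⁻⁴ M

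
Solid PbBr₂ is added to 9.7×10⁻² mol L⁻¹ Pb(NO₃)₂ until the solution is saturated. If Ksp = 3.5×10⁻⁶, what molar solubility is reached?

PbBr₂(s) ⇌ Pb²⁺(aq) + 2 Br⁻(aq)
The solution already contains Pb²⁺ at 9.7×10⁻² mol L⁻¹. Let s be the molar solubility of PbBr₂.
[Pb²⁺] ≈ 9.7×10⁻² mol L⁻¹ (common ion dominates); [Br⁻] = 2s.
Ksp = [Pb²⁺][Br⁻]^2 = (9.7×10⁻²)(2s)^2
(2s)^2 = 3.5×10⁻⁶ / (9.7×10⁻²) = 3.6×10⁻⁵
s = 3.0×10⁻³ mol L⁻¹

3.0×10⁻³ M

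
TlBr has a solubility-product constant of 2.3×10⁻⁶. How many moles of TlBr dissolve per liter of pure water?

1.5×10⁻³ M

TlBr(s) ⇌ Tl⁺(aq) + Br⁻(aq)
Call the molar solubility s, so that [Tl⁺] = s and [Br⁻] = s.
Ksp = [Tl⁺][Br⁻] = s · s = s^2
s^2 = 2.3×10⁻⁶
s = 1.5×10⁻³ M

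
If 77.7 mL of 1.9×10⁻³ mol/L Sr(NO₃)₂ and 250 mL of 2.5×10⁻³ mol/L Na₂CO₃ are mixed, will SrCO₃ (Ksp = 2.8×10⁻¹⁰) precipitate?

Total volume after mixing = 77.7 + 250 = 327.7 mL.
[Sr²⁺] = (1.9×10⁻³)(77.7)/327.7 = 4.5×10⁻⁴ mol/L
[CO₃²⁻] = (2.5×10⁻³)(250)/327.7 = 1.9×10⁻³ mol/L
Q = [Sr²⁺][CO₃²⁻] = 8.6×10⁻⁷
Since Q (8.6×10⁻⁷) exceeds Ksp (2.8×10⁻¹⁰), SrCO₃ will precipitate.

Yes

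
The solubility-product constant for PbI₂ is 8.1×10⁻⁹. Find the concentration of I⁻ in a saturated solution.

PbI₂(s) ⇌ Pb²⁺(aq) + 2 I⁻(aq)
Let s be the molar solubility. Then [Pb²⁺] = s and [I⁻] = 2s.
Ksp = [Pb²⁺][I⁻]^2 = s · (2s)^2 = 4s^3 = 8.1×10⁻⁹
s = 1.3×10⁻³ mol/L
[I⁻] = 2s = 2.5×10⁻³ mol/L

2.5×10⁻³ M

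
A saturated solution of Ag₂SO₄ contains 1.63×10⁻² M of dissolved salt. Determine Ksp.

Ag₂SO₄(s) ⇌ 2 Ag⁺(aq) + SO₄²⁻(aq)
If s mol/L of Ag₂SO₄ dissolves, [Ag⁺] = 2s and [SO₄²⁻] = s.
Ksp = [Ag⁺]^2[SO₄²⁻] = (2s)^2 · s = 4s^3
Ksp = 4 × (1.63×10⁻²)^3 = 1.73×10⁻⁵

Ksp = 1.73×10⁻⁵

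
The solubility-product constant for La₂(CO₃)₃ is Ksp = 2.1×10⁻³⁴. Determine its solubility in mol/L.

La₂(CO₃)₃(s) ⇌ 2 La³⁺(aq) + 3 CO₃²⁻(aq)
For each mole of La₂(CO₃)₃ that dissolves per liter, [La³⁺] = 2s and [CO₃²⁻] = 3s; let s denote this solubility.
Ksp = [La³⁺]^2[CO₃²⁻]^3 = (2s)^2 · (3s)^3 = 108s^5
108s^5 = 2.1×10⁻³⁴  ⇒  s^5 = 1.9×10⁻³⁶
s = 7.2×10⁻⁸ mol/L

7.2×10⁻⁸ M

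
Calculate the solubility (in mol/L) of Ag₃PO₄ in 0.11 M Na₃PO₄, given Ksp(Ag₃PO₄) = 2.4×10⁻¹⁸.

Ag₃PO₄(s) ⇌ 3 Ag⁺(aq) + PO₄³⁻(aq)
PO₄³⁻ is already present at 0.11 M. If s mol/L of Ag₃PO₄ dissolves, [Ag⁺] = 3s while [PO₄³⁻] ≈ 0.11 M.
Ksp = [Ag⁺]^3[PO₄³⁻] = (3s)^3(0.11)
(3s)^3 = 2.4×10⁻¹⁸ / (0.11) = 2.2×10⁻¹⁷
s = 9.3×10⁻⁷ M

9.3×10⁻⁷ M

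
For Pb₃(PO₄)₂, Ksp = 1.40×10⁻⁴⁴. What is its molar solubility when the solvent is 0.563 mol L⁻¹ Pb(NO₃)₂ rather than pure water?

Pb₃(PO₄)₂(s) ⇌ 3 Pb²⁺(aq) + 2 PO₄³⁻(aq)
The solution already contains Pb²⁺ at 0.563 mol L⁻¹. Let s be the molar solubility of Pb₃(PO₄)₂.
[Pb²⁺] ≈ 0.563 mol L⁻¹ (common ion dominates); [PO₄³⁻] = 2s.
Ksp = [Pb²⁺]^3[PO₄³⁻]^2 = (0.563)^3(2s)^2
(2s)^2 = 1.40×10⁻⁴⁴ / (0.563)^3 = 7.85×10⁻⁴⁴
s = 1.40×10⁻²² mol L⁻¹

1.40×10⁻²² M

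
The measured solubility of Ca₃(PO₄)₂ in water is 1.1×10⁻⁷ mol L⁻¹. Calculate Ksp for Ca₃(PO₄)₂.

Ca₃(PO₄)₂(s) ⇌ 3 Ca²⁺(aq) + 2 PO₄³⁻(aq)
Let s be the molar solubility. Then [Ca²⁺] = 3s and [PO₄³⁻] = 2s.
Ksp = [Ca²⁺]^3[PO₄³⁻]^2 = (3s)^3 · (2s)^2 = 108s^5
Ksp = 108 × (1.1×10⁻⁷)^5 = 1.7×10⁻³³

Ksp = 1.7×10⁻³³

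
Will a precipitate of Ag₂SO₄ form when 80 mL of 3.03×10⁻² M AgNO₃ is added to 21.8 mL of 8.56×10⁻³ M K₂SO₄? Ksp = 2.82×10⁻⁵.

Total volume after mixing = 80 + 21.8 = 101.8 mL.
[Ag⁺] = (3.03×10⁻²)(80)/101.8 = 2.38×10⁻² M
[SO₄²⁻] = (8.56×10⁻³)(21.8)/101.8 = 1.83×10⁻³ M
Q = [Ag⁺]^2[SO₄²⁻] = 1.04×10⁻⁶
Q < Ksp (1.04×10⁻⁶ vs 2.82×10⁻⁵); the solution remains unsaturated and no precipitate forms.

No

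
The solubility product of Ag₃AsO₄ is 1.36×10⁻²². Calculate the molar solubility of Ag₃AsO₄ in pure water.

1.50×10⁻⁶ M

Ag₃AsO₄(s) ⇌ 3 Ag⁺(aq) + AsO₄³⁻(aq)
Call the molar solubility s, so that [Ag⁺] = 3s and [AsO₄³⁻] = s.
Ksp = [Ag⁺]^3[AsO₄³⁻] = (3s)^3 · s = 27s^4
27s^4 = 1.36×10⁻²²  ⇒  s^4 = 5.04×10⁻²⁴
Taking the 4th root, s = 1.50×10⁻⁶ mol L⁻¹.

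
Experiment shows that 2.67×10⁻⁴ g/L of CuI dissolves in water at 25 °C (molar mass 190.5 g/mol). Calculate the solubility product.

Ksp = 1.96×10⁻¹²

s = (2.67×10⁻⁴ g L⁻¹)/(190.5 g mol⁻¹) = 1.4016×10⁻⁶ M
CuI(s) ⇌ Cu⁺(aq) + I⁻(aq)
For each mole of CuI that dissolves per liter, [Cu⁺] = s and [I⁻] = s; let s denote this solubility.
Ksp = [Cu⁺][I⁻] = s · s = s^2
Ksp = (1.4016×10⁻⁶)^2 = 1.96×10⁻¹²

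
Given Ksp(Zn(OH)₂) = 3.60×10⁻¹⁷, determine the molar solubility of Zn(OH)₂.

2.08×10⁻⁶ M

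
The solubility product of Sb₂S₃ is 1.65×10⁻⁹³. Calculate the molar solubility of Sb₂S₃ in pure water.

1.09×10⁻¹⁹ M

Sb₂S₃(s) ⇌ 2 Sb³⁺(aq) + 3 S²⁻(aq)
If s mol/L of Sb₂S₃ dissolves, [Sb³⁺] = 2s and [S²⁻] = 3s.
Ksp = [Sb³⁺]^2[S²⁻]^3 = (2s)^2 · (3s)^3 = 108s^5
108s^5 = 1.65×10⁻⁹³  ⇒  s^5 = 1.53×10⁻⁹⁵
s = (1.53×10⁻⁹⁵)^(1/5) = 1.09×10⁻¹⁹ mol L⁻¹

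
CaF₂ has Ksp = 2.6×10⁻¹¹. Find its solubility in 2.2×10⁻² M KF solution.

CaF₂(s) ⇌ Ca²⁺(aq) + 2 F⁻(aq)
The solution already contains F⁻ at 2.2×10⁻² M. Let s be the molar solubility of CaF₂.
[F⁻] ≈ 2.2×10⁻² M (common ion dominates); [Ca²⁺] = s.
Ksp = [Ca²⁺][F⁻]^2 = s(2.2×10⁻²)^2
s = 2.6×10⁻¹¹ / (2.2×10⁻²)^2 = 5.4×10⁻⁸
s = 5.4×10⁻⁸ M

5.4×10⁻⁸ M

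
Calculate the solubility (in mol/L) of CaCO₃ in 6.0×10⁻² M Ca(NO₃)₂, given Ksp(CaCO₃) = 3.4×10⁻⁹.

CaCO₃(s) ⇌ Ca²⁺(aq) + CO₃²⁻(aq)
Ca²⁺ is already present at 6.0×10⁻² M. If s mol/L of CaCO₃ dissolves, [CO₃²⁻] = s while [Ca²⁺] ≈ 6.0×10⁻² M.
Ksp = [Ca²⁺][CO₃²⁻] = (6.0×10⁻²)s
s = 3.4×10⁻⁹ / (6.0×10⁻²) = 5.7×10⁻⁸
s = 5.7×10⁻⁸ M

5.7×10⁻⁸ M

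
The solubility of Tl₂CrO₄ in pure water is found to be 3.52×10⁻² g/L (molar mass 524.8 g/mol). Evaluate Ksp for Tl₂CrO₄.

Ksp = 1.21×10⁻¹²

Convert to molarity: s = 3.52×10⁻² / 524.8 = 6.7073×10⁻⁵ mol/L
Tl₂CrO₄(s) ⇌ 2 Tl⁺(aq) + CrO₄²⁻(aq)
For each mole of Tl₂CrO₄ that dissolves per liter, [Tl⁺] = 2s and [CrO₄²⁻] = s; let s denote this solubility.
Ksp = [Tl⁺]^2[CrO₄²⁻] = (2s)^2 · s = 4s^3
Ksp = 4 × (6.7073×10⁻⁵)^3 = 1.21×10⁻¹²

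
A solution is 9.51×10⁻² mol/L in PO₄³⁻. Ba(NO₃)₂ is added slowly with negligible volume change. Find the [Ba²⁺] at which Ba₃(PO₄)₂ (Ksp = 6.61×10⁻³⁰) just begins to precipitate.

9.01×10⁻¹⁰ M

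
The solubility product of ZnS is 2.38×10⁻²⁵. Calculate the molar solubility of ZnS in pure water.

ZnS(s) ⇌ Zn²⁺(aq) + S²⁻(aq)
If s mol/L of ZnS dissolves, [Zn²⁺] = s and [S²⁻] = s.
Ksp = [Zn²⁺][S²⁻] = s · s = s^2
s^2 = 2.38×10⁻²⁵
Taking the 2nd root, s = 4.88×10⁻¹³ M.

4.88×10⁻¹³ M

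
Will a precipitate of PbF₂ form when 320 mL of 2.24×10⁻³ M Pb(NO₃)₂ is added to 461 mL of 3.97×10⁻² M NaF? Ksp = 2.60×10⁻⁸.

Yes

Total volume after mixing = 320 + 461 = 781 mL.
[Pb²⁺] = (2.24×10⁻³)(320)/781 = 9.18×10⁻⁴ M
[F⁻] = (3.97×10⁻²)(461)/781 = 2.34×10⁻² M
Q = [Pb²⁺][F⁻]^2 = 5.04×10⁻⁷
Because Q > Ksp (5.04×10⁻⁷ vs 2.60×10⁻⁸), a precipitate of PbF₂ forms.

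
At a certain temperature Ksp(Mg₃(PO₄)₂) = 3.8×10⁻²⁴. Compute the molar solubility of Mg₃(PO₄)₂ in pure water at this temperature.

Mg₃(PO₄)₂(s) ⇌ 3 Mg²⁺(aq) + 2 PO₄³⁻(aq)
Let s be the molar solubility. Then [Mg²⁺] = 3s and [PO₄³⁻] = 2s.
Ksp = [Mg²⁺]^3[PO₄³⁻]^2 = (3s)^3 · (2s)^2 = 108s^5
108s^5 = 3.8×10⁻²⁴  ⇒  s^5 = 3.5×10⁻²⁶
Taking the 5th root, s = 8.1×10⁻⁶ M.

8.1×10⁻⁶ M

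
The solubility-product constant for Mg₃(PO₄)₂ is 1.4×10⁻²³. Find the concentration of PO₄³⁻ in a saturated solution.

Mg₃(PO₄)₂(s) ⇌ 3 Mg²⁺(aq) + 2 PO₄³⁻(aq)
Let s be the molar solubility. Then [Mg²⁺] = 3s and [PO₄³⁻] = 2s.
Ksp = [Mg²⁺]^3[PO₄³⁻]^2 = (3s)^3 · (2s)^2 = 108s^5 = 1.4×10⁻²³
s = 1.1×10⁻⁵ mol/L
[PO₄³⁻] = 2s = 2.1×10⁻⁵ mol/L

2.1×10⁻⁵ M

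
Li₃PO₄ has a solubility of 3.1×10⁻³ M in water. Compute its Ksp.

Ksp = 2.5×10⁻⁹

Li₃PO₄(s) ⇌ 3 Li⁺(aq) + PO₄³⁻(aq)
With molar solubility s: [Li⁺] = 3s, [PO₄³⁻] = s.
Ksp = [Li⁺]^3[PO₄³⁻] = (3s)^3 · s = 27s^4
Ksp = 27 × (3.1×10⁻³)^4 = 2.5×10⁻⁹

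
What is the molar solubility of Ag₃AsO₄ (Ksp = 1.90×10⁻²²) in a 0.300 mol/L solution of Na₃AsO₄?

2.86×10⁻⁸ M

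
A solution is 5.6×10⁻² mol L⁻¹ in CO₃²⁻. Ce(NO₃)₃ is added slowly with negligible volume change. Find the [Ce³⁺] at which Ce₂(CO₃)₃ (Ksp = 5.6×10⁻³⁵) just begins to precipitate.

5.6×10⁻¹⁶ M

Precipitation of each salt begins when its ion product equals Ksp.
Ce₂(CO₃)₃(s) ⇌ 2 Ce³⁺(aq) + 3 CO₃²⁻(aq)
Ksp = [Ce³⁺]^2[CO₃²⁻]^3 = [Ce³⁺]^2(5.6×10⁻²)^3
[Ce³⁺]^2 = 5.6×10⁻³⁵ / (5.6×10⁻²)^3 = 3.2×10⁻³¹
[Ce³⁺] = 5.6×10⁻¹⁶ mol L⁻¹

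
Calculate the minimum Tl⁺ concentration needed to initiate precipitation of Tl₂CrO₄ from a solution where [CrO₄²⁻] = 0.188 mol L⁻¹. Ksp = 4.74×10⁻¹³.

Each salt precipitates once Q = Ksp for that salt.
Tl₂CrO₄(s) ⇌ 2 Tl⁺(aq) + CrO₄²⁻(aq)
Ksp = [Tl⁺]^2[CrO₄²⁻] = [Tl⁺]^2(0.188)
[Tl⁺]^2 = 4.74×10⁻¹³ / (0.188) = 2.52×10⁻¹²
[Tl⁺] = 1.59×10⁻⁶ mol L⁻¹

1.59×10⁻⁶ M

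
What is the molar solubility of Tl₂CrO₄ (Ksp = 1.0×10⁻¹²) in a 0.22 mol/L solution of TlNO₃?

2.1×10⁻¹¹ M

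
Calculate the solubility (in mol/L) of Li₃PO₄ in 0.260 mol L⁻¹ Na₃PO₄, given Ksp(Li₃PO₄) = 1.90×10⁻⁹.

Li₃PO₄(s) ⇌ 3 Li⁺(aq) + PO₄³⁻(aq)
The solution already contains PO₄³⁻ at 0.260 mol L⁻¹. Let s be the molar solubility of Li₃PO₄.
[PO₄³⁻] ≈ 0.260 mol L⁻¹ (common ion dominates); [Li⁺] = 3s.
Ksp = [Li⁺]^3[PO₄³⁻] = (3s)^3(0.260)
(3s)^3 = 1.90×10⁻⁹ / (0.260) = 7.31×10⁻⁹
s = 6.47×10⁻⁴ mol L⁻¹

6.47×10⁻⁴ M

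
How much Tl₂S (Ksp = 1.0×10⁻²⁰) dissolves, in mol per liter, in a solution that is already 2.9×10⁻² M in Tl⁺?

1.2×10⁻¹⁷ M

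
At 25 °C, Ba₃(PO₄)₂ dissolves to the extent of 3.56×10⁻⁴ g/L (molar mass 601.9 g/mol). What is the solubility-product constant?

Ksp = 7.82×10⁻³⁰

Molar solubility s = (3.56×10⁻⁴ g/L) / (601.9 g/mol) = 5.9146×10⁻⁷ mol/L
Ba₃(PO₄)₂(s) ⇌ 3 Ba²⁺(aq) + 2 PO₄³⁻(aq)
For each mole of Ba₃(PO₄)₂ that dissolves per liter, [Ba²⁺] = 3s and [PO₄³⁻] = 2s; let s denote this solubility.
Ksp = [Ba²⁺]^3[PO₄³⁻]^2 = (3s)^3 · (2s)^2 = 108s^5
Ksp = 108 × (5.9146×10⁻⁷)^5 = 7.82×10⁻³⁰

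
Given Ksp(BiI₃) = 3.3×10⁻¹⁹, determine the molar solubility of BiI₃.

1.1×10⁻⁵ M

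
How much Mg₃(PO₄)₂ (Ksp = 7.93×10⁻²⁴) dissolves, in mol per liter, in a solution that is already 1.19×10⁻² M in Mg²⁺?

1.08×10⁻⁹ M

Mg₃(PO₄)₂(s) ⇌ 3 Mg²⁺(aq) + 2 PO₄³⁻(aq)
Mg²⁺ is already present at 1.19×10⁻² M. If s mol/L of Mg₃(PO₄)₂ dissolves, [PO₄³⁻] = 2s while [Mg²⁺] ≈ 1.19×10⁻² M.
Ksp = [Mg²⁺]^3[PO₄³⁻]^2 = (1.19×10⁻²)^3(2s)^2
(2s)^2 = 7.93×10⁻²⁴ / (1.19×10⁻²)^3 = 4.71×10⁻¹⁸
s = 1.08×10⁻⁹ M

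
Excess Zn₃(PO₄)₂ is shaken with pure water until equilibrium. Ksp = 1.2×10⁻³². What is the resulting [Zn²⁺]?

Zn₃(PO₄)₂(s) ⇌ 3 Zn²⁺(aq) + 2 PO₄³⁻(aq)
Let s be the molar solubility. Then [Zn²⁺] = 3s and [PO₄³⁻] = 2s.
Ksp = [Zn²⁺]^3[PO₄³⁻]^2 = (3s)^3 · (2s)^2 = 108s^5 = 1.2×10⁻³²
s = 1.6×10⁻⁷ mol L⁻¹
[Zn²⁺] = 3s = 4.9×10⁻⁷ mol L⁻¹

4.9×10⁻⁷ M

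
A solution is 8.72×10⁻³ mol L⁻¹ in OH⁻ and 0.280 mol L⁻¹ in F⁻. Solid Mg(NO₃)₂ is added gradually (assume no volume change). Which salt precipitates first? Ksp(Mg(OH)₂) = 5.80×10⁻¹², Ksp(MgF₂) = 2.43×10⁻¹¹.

MgF₂

The threshold for precipitation is Q = Ksp.
For Mg(OH)₂: [Mg²⁺] = (Ksp/[OH⁻]^2) = 7.63×10⁻⁸ mol L⁻¹
For MgF₂: [Mg²⁺] = (Ksp/[F⁻]^2) = 3.10×10⁻¹⁰ mol L⁻¹
Since MgF₂ needs less Mg²⁺ to reach saturation, it precipitates first.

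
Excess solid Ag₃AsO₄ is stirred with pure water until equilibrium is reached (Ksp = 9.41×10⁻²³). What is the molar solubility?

Ag₃AsO₄(s) ⇌ 3 Ag⁺(aq) + AsO₄³⁻(aq)
For each mole of Ag₃AsO₄ that dissolves per liter, [Ag⁺] = 3s and [AsO₄³⁻] = s; let s denote this solubility.
Ksp = [Ag⁺]^3[AsO₄³⁻] = (3s)^3 · s = 27s^4
27s^4 = 9.41×10⁻²³  ⇒  s^4 = 3.49×10⁻²⁴
s = 1.37×10⁻⁶ mol L⁻¹

1.37×10⁻⁶ M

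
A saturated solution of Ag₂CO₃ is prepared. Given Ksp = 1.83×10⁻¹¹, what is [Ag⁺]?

Ag₂CO₃(s) ⇌ 2 Ag⁺(aq) + CO₃²⁻(aq)
For each mole of Ag₂CO₃ that dissolves per liter, [Ag⁺] = 2s and [CO₃²⁻] = s; let s denote this solubility.
Ksp = [Ag⁺]^2[CO₃²⁻] = (2s)^2 · s = 4s^3 = 1.83×10⁻¹¹
s = 1.66×10⁻⁴ M
[Ag⁺] = 2s = 3.32×10⁻⁴ M

3.32×10⁻⁴ M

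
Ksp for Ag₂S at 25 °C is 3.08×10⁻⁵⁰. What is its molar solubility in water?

Ag₂S(s) ⇌ 2 Ag⁺(aq) + S²⁻(aq)
For each mole of Ag₂S that dissolves per liter, [Ag⁺] = 2s and [S²⁻] = s; let s denote this solubility.
Ksp = [Ag⁺]^2[S²⁻] = (2s)^2 · s = 4s^3
4s^3 = 3.08×10⁻⁵⁰  ⇒  s^3 = 7.70×10⁻⁵¹
s = (7.70×10⁻⁵¹)^(1/3) = 1.97×10⁻¹⁷ mol L⁻¹

1.97×10⁻¹⁷ M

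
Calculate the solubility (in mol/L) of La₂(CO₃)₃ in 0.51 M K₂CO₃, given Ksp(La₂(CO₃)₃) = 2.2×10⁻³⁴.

2.0×10⁻¹⁷ M

La₂(CO₃)₃(s) ⇌ 2 La³⁺(aq) + 3 CO₃²⁻(aq)
Let s be the solubility of La₂(CO₃)₃ here. The common ion gives [CO₃²⁻] ≈ 0.51 M, and [La³⁺] = 2s.
Ksp = [La³⁺]^2[CO₃²⁻]^3 = (2s)^2(0.51)^3
(2s)^2 = 2.2×10⁻³⁴ / (0.51)^3 = 1.7×10⁻³³
s = 2.0×10⁻¹⁷ M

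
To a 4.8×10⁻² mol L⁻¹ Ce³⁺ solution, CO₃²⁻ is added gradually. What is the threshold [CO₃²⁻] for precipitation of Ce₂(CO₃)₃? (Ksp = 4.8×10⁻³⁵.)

Precipitation of each salt begins when its ion product equals Ksp.
Ce₂(CO₃)₃(s) ⇌ 2 Ce³⁺(aq) + 3 CO₃²⁻(aq)
Ksp = [Ce³⁺]^2[CO₃²⁻]^3 = [CO₃²⁻]^3(4.8×10⁻²)^2
[CO₃²⁻]^3 = 4.8×10⁻³⁵ / (4.8×10⁻²)^2 = 2.1×10⁻³²
[CO₃²⁻] = 2.8×10⁻¹¹ mol L⁻¹

2.8×10⁻¹¹ M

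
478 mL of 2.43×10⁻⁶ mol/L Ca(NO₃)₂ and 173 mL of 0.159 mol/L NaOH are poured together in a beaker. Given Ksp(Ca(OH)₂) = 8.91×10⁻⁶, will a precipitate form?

No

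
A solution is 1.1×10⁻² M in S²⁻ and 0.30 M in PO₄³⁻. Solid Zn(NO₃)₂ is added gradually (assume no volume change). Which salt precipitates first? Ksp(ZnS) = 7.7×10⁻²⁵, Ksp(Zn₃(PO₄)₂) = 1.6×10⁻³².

ZnS

The threshold for precipitation is Q = Ksp.
For ZnS: [Zn²⁺] = (Ksp/[S²⁻]) = 7.0×10⁻²³ M
For Zn₃(PO₄)₂: [Zn²⁺] = (Ksp/[PO₄³⁻]^2)^(1/3) = 5.6×10⁻¹¹ M
The smaller threshold [Zn²⁺] is reached first, so ZnS precipitates first.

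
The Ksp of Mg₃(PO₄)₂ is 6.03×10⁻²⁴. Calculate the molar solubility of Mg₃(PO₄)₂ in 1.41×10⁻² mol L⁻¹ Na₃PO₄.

1.04×10⁻⁷ M

Mg₃(PO₄)₂(s) ⇌ 3 Mg²⁺(aq) + 2 PO₄³⁻(aq)
Let s be the solubility of Mg₃(PO₄)₂ here. The common ion gives [PO₄³⁻] ≈ 1.41×10⁻² mol L⁻¹, and [Mg²⁺] = 3s.
Ksp = [Mg²⁺]^3[PO₄³⁻]^2 = (3s)^3(1.41×10⁻²)^2
(3s)^3 = 6.03×10⁻²⁴ / (1.41×10⁻²)^2 = 3.03×10⁻²⁰
s = 1.04×10⁻⁷ mol L⁻¹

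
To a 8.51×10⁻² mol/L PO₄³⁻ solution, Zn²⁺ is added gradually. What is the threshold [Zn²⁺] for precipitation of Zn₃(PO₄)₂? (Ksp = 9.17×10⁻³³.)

1.08×10⁻¹⁰ M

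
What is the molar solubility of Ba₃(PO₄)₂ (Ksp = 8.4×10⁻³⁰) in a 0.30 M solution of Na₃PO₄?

1.5×10⁻¹⁰ M

Ba₃(PO₄)₂(s) ⇌ 3 Ba²⁺(aq) + 2 PO₄³⁻(aq)
With PO₄³⁻ already at 0.30 M and s small, take [PO₄³⁻] ≈ 0.30 M and [Ba²⁺] = 3s.
Ksp = [Ba²⁺]^3[PO₄³⁻]^2 = (3s)^3(0.30)^2
(3s)^3 = 8.4×10⁻³⁰ / (0.30)^2 = 9.3×10⁻²⁹
s = 1.5×10⁻¹⁰ M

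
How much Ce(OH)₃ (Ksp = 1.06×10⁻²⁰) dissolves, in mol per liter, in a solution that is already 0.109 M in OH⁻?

8.19×10⁻¹⁸ M

Ce(OH)₃(s) ⇌ Ce³⁺(aq) + 3 OH⁻(aq)
OH⁻ is already present at 0.109 M. If s mol/L of Ce(OH)₃ dissolves, [Ce³⁺] = s while [OH⁻] ≈ 0.109 M.
Ksp = [Ce³⁺][OH⁻]^3 = s(0.109)^3
s = 1.06×10⁻²⁰ / (0.109)^3 = 8.19×10⁻¹⁸
s = 8.19×10⁻¹⁸ M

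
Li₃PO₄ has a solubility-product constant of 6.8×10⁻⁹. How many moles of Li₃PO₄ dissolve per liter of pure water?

4.0×10⁻³ M

Li₃PO₄(s) ⇌ 3 Li⁺(aq) + PO₄³⁻(aq)
If s mol/L of Li₃PO₄ dissolves, [Li⁺] = 3s and [PO₄³⁻] = s.
Ksp = [Li⁺]^3[PO₄³⁻] = (3s)^3 · s = 27s^4
27s^4 = 6.8×10⁻⁹  ⇒  s^4 = 2.5×10⁻¹⁰
s = 4.0×10⁻³ M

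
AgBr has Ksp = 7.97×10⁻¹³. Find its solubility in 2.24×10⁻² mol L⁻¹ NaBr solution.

3.56×10⁻¹¹ M

AgBr(s) ⇌ Ag⁺(aq) + Br⁻(aq)
Let s be the solubility of AgBr here. The common ion gives [Br⁻] ≈ 2.24×10⁻² mol L⁻¹, and [Ag⁺] = s.
Ksp = [Ag⁺][Br⁻] = s(2.24×10⁻²)
s = 7.97×10⁻¹³ / (2.24×10⁻²) = 3.56×10⁻¹¹
s = 3.56×10⁻¹¹ mol L⁻¹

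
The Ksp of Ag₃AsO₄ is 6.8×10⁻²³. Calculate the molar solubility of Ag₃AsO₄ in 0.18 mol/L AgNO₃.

1.2×10⁻²⁰ M

Ag₃AsO₄(s) ⇌ 3 Ag⁺(aq) + AsO₄³⁻(aq)
Ag⁺ is already present at 0.18 mol/L. If s mol/L of Ag₃AsO₄ dissolves, [AsO₄³⁻] = s while [Ag⁺] ≈ 0.18 mol/L.
Ksp = [Ag⁺]^3[AsO₄³⁻] = (0.18)^3s
s = 6.8×10⁻²³ / (0.18)^3 = 1.2×10⁻²⁰
s = 1.2×10⁻²⁰ mol/L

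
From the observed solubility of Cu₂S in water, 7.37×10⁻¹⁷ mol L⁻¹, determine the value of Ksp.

Cu₂S(s) ⇌ 2 Cu⁺(aq) + S²⁻(aq)
With molar solubility s: [Cu⁺] = 2s, [S²⁻] = s.
Ksp = [Cu⁺]^2[S²⁻] = (2s)^2 · s = 4s^3
Ksp = 4 × (7.37×10⁻¹⁷)^3 = 1.60×10⁻⁴⁸

Ksp = 1.60×10⁻⁴⁸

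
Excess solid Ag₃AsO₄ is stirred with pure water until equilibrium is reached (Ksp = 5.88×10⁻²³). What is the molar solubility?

Ag₃AsO₄(s) ⇌ 3 Ag⁺(aq) + AsO₄³⁻(aq)
Let s be the molar solubility. Then [Ag⁺] = 3s and [AsO₄³⁻] = s.
Ksp = [Ag⁺]^3[AsO₄³⁻] = (3s)^3 · s = 27s^4
27s^4 = 5.88×10⁻²³  ⇒  s^4 = 2.18×10⁻²⁴
Taking the 4th root, s = 1.21×10⁻⁶ mol L⁻¹.

1.21×10⁻⁶ M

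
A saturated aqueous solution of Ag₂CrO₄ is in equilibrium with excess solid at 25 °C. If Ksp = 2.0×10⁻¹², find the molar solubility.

7.9×10⁻⁵ M

Ag₂CrO₄(s) ⇌ 2 Ag⁺(aq) + CrO₄²⁻(aq)
If s mol/L of Ag₂CrO₄ dissolves, [Ag⁺] = 2s and [CrO₄²⁻] = s.
Ksp = [Ag⁺]^2[CrO₄²⁻] = (2s)^2 · s = 4s^3
4s^3 = 2.0×10⁻¹²  ⇒  s^3 = 5.0×10⁻¹³
Taking the 3rd root, s = 7.9×10⁻⁵ mol L⁻¹.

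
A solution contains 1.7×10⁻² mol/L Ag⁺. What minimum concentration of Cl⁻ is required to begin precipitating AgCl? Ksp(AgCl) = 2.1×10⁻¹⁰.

1.2×10⁻⁸ M

Precipitation of each salt begins when its ion product equals Ksp.
AgCl(s) ⇌ Ag⁺(aq) + Cl⁻(aq)
Ksp = [Ag⁺][Cl⁻] = [Cl⁻](1.7×10⁻²)
[Cl⁻] = 2.1×10⁻¹⁰ / (1.7×10⁻²) = 1.2×10⁻⁸
[Cl⁻] = 1.2×10⁻⁸ mol/L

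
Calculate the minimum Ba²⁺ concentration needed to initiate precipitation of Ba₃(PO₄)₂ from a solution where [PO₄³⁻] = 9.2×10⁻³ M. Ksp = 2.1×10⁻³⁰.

2.9×10⁻⁹ M

Each salt precipitates once Q = Ksp for that salt.
Ba₃(PO₄)₂(s) ⇌ 3 Ba²⁺(aq) + 2 PO₄³⁻(aq)
Ksp = [Ba²⁺]^3[PO₄³⁻]^2 = [Ba²⁺]^3(9.2×10⁻³)^2
[Ba²⁺]^3 = 2.1×10⁻³⁰ / (9.2×10⁻³)^2 = 2.5×10⁻²⁶
[Ba²⁺] = 2.9×10⁻⁹ M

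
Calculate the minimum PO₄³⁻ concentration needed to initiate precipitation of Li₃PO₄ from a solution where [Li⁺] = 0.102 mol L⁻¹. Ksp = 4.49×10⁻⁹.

4.23×10⁻⁶ M

A salt starts to precipitate once the ion product Q reaches its Ksp.
Li₃PO₄(s) ⇌ 3 Li⁺(aq) + PO₄³⁻(aq)
Ksp = [Li⁺]^3[PO₄³⁻] = [PO₄³⁻](0.102)^3
[PO₄³⁻] = 4.49×10⁻⁹ / (0.102)^3 = 4.23×10⁻⁶
[PO₄³⁻] = 4.23×10⁻⁶ mol L⁻¹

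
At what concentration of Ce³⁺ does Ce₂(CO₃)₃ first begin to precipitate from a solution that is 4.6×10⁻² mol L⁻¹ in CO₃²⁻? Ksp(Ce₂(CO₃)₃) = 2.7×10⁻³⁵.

Each salt precipitates once Q = Ksp for that salt.
Ce₂(CO₃)₃(s) ⇌ 2 Ce³⁺(aq) + 3 CO₃²⁻(aq)
Ksp = [Ce³⁺]^2[CO₃²⁻]^3 = [Ce³⁺]^2(4.6×10⁻²)^3
[Ce³⁺]^2 = 2.7×10⁻³⁵ / (4.6×10⁻²)^3 = 2.8×10⁻³¹
[Ce³⁺] = 5.3×10⁻¹⁶ mol L⁻¹

5.3×10⁻¹⁶ M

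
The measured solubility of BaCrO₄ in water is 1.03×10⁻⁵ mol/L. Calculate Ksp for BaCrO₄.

BaCrO₄(s) ⇌ Ba²⁺(aq) + CrO₄²⁻(aq)
Call the molar solubility s, so that [Ba²⁺] = s and [CrO₄²⁻] = s.
Ksp = [Ba²⁺][CrO₄²⁻] = s · s = s^2
Ksp = (1.03×10⁻⁵)^2 = 1.06×10⁻¹⁰

Ksp = 1.06×10⁻¹⁰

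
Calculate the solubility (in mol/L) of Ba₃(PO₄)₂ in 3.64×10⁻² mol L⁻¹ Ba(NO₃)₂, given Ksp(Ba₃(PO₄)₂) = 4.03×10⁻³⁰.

Ba₃(PO₄)₂(s) ⇌ 3 Ba²⁺(aq) + 2 PO₄³⁻(aq)
Let s be the solubility of Ba₃(PO₄)₂ here. The common ion gives [Ba²⁺] ≈ 3.64×10⁻² mol L⁻¹, and [PO₄³⁻] = 2s.
Ksp = [Ba²⁺]^3[PO₄³⁻]^2 = (3.64×10⁻²)^3(2s)^2
(2s)^2 = 4.03×10⁻³⁰ / (3.64×10⁻²)^3 = 8.36×10⁻²⁶
s = 1.45×10⁻¹³ mol L⁻¹

1.45×10⁻¹³ M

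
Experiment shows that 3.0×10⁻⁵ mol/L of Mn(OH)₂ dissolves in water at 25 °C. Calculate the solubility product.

Ksp = 1.1×10⁻¹³

Mn(OH)₂(s) ⇌ Mn²⁺(aq) + 2 OH⁻(aq)
Call the molar solubility s, so that [Mn²⁺] = s and [OH⁻] = 2s.
Ksp = [Mn²⁺][OH⁻]^2 = s · (2s)^2 = 4s^3
Ksp = 4 × (3.0×10⁻⁵)^3 = 1.1×10⁻¹³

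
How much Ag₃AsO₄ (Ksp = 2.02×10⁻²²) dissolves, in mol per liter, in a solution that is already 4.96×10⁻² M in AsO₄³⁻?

5.32×10⁻⁸ M

Ag₃AsO₄(s) ⇌ 3 Ag⁺(aq) + AsO₄³⁻(aq)
With AsO₄³⁻ already at 4.96×10⁻² M and s small, take [AsO₄³⁻] ≈ 4.96×10⁻² M and [Ag⁺] = 3s.
Ksp = [Ag⁺]^3[AsO₄³⁻] = (3s)^3(4.96×10⁻²)
(3s)^3 = 2.02×10⁻²² / (4.96×10⁻²) = 4.07×10⁻²¹
s = 5.32×10⁻⁸ M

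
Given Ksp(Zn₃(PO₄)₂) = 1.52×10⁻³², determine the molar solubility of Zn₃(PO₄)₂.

1.70×10⁻⁷ M

Zn₃(PO₄)₂(s) ⇌ 3 Zn²⁺(aq) + 2 PO₄³⁻(aq)
With molar solubility s: [Zn²⁺] = 3s, [PO₄³⁻] = 2s.
Ksp = [Zn²⁺]^3[PO₄³⁻]^2 = (3s)^3 · (2s)^2 = 108s^5
108s^5 = 1.52×10⁻³²  ⇒  s^5 = 1.41×10⁻³⁴
s = 1.70×10⁻⁷ mol/L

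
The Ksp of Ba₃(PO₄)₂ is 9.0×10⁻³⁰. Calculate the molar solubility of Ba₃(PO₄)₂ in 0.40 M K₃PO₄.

Ba₃(PO₄)₂(s) ⇌ 3 Ba²⁺(aq) + 2 PO₄³⁻(aq)
PO₄³⁻ is already present at 0.40 M. If s mol/L of Ba₃(PO₄)₂ dissolves, [Ba²⁺] = 3s while [PO₄³⁻] ≈ 0.40 M.
Ksp = [Ba²⁺]^3[PO₄³⁻]^2 = (3s)^3(0.40)^2
(3s)^3 = 9.0×10⁻³⁰ / (0.40)^2 = 5.6×10⁻²⁹
s = 1.3×10⁻¹⁰ M

1.3×10⁻¹⁰ M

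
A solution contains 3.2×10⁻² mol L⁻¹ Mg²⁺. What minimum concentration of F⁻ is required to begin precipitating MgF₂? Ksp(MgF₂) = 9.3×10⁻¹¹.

Each salt precipitates once Q = Ksp for that salt.
MgF₂(s) ⇌ Mg²⁺(aq) + 2 F⁻(aq)
Ksp = [Mg²⁺][F⁻]^2 = [F⁻]^2(3.2×10⁻²)
[F⁻]^2 = 9.3×10⁻¹¹ / (3.2×10⁻²) = 2.9×10⁻⁹
[F⁻] = 5.4×10⁻⁵ mol L⁻¹

5.4×10⁻⁵ M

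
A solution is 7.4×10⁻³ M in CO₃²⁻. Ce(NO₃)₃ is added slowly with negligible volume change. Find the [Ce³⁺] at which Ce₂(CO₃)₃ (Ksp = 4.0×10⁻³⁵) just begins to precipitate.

Each salt precipitates once Q = Ksp for that salt.
Ce₂(CO₃)₃(s) ⇌ 2 Ce³⁺(aq) + 3 CO₃²⁻(aq)
Ksp = [Ce³⁺]^2[CO₃²⁻]^3 = [Ce³⁺]^2(7.4×10⁻³)^3
[Ce³⁺]^2 = 4.0×10⁻³⁵ / (7.4×10⁻³)^3 = 9.9×10⁻²⁹
[Ce³⁺] = 9.9×10⁻¹⁵ M

9.9×10⁻¹⁵ M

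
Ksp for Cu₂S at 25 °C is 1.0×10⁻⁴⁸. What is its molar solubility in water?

Cu₂S(s) ⇌ 2 Cu⁺(aq) + S²⁻(aq)
With molar solubility s: [Cu⁺] = 2s, [S²⁻] = s.
Ksp = [Cu⁺]^2[S²⁻] = (2s)^2 · s = 4s^3
4s^3 = 1.0×10⁻⁴⁸  ⇒  s^3 = 2.5×10⁻⁴⁹
s = (2.5×10⁻⁴⁹)^(1/3) = 6.3×10⁻¹⁷ M

6.3×10⁻¹⁷ M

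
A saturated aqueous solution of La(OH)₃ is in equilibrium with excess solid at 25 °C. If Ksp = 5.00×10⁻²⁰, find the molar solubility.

La(OH)₃(s) ⇌ La³⁺(aq) + 3 OH⁻(aq)
For each mole of La(OH)₃ that dissolves per liter, [La³⁺] = s and [OH⁻] = 3s; let s denote this solubility.
Ksp = [La³⁺][OH⁻]^3 = s · (3s)^3 = 27s^4
27s^4 = 5.00×10⁻²⁰  ⇒  s^4 = 1.85×10⁻²¹
s = 6.56×10⁻⁶ mol L⁻¹

6.56×10⁻⁶ M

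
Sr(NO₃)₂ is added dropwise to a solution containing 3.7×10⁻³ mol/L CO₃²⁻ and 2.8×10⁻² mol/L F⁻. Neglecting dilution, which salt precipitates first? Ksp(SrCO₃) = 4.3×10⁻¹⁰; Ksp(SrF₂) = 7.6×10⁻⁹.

SrCO₃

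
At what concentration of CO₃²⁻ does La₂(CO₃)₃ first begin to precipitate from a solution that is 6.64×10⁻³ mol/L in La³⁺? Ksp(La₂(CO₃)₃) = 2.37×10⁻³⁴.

Precipitation begins when Q = Ksp.
La₂(CO₃)₃(s) ⇌ 2 La³⁺(aq) + 3 CO₃²⁻(aq)
Ksp = [La³⁺]^2[CO₃²⁻]^3 = [CO₃²⁻]^3(6.64×10⁻³)^2
[CO₃²⁻]^3 = 2.37×10⁻³⁴ / (6.64×10⁻³)^2 = 5.38×10⁻³⁰
[CO₃²⁻] = 1.75×10⁻¹⁰ mol/L

1.75×10⁻¹⁰ M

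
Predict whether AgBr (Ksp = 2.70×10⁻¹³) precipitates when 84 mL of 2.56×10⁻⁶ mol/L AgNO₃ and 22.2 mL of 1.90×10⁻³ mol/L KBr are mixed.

Yes

The combined volume is 106.2 mL.
[Ag⁺] = (2.56×10⁻⁶)(84)/106.2 = 2.02×10⁻⁶ mol/L
[Br⁻] = (1.90×10⁻³)(22.2)/106.2 = 3.97×10⁻⁴ mol/L
Q = [Ag⁺][Br⁻] = 8.04×10⁻¹⁰
Q = 8.04×10⁻¹⁰ > Ksp = 2.70×10⁻¹³, so the solution is supersaturated and AgBr precipitates.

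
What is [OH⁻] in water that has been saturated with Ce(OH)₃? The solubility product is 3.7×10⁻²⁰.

Ce(OH)₃(s) ⇌ Ce³⁺(aq) + 3 OH⁻(aq)
Let s be the molar solubility. Then [Ce³⁺] = s and [OH⁻] = 3s.
Ksp = [Ce³⁺][OH⁻]^3 = s · (3s)^3 = 27s^4 = 3.7×10⁻²⁰
s = 6.1×10⁻⁶ M
[OH⁻] = 3s = 1.8×10⁻⁵ M

1.8×10⁻⁵ M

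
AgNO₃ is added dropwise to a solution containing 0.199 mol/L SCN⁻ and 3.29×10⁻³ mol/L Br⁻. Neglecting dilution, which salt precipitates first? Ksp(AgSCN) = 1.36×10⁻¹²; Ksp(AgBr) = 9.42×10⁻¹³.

Precipitation of each salt begins when its ion product equals Ksp.
For AgSCN: [Ag⁺] = (Ksp/[SCN⁻]) = 6.83×10⁻¹² mol/L
For AgBr: [Ag⁺] = (Ksp/[Br⁻]) = 2.86×10⁻¹⁰ mol/L
Since AgSCN needs less Ag⁺ to reach saturation, it precipitates first.

AgSCN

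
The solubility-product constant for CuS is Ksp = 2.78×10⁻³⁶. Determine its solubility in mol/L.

CuS(s) ⇌ Cu²⁺(aq) + S²⁻(aq)
With molar solubility s: [Cu²⁺] = s, [S²⁻] = s.
Ksp = [Cu²⁺][S²⁻] = s · s = s^2
s^2 = 2.78×10⁻³⁶
s = (2.78×10⁻³⁶)^(1/2) = 1.67×10⁻¹⁸ mol L⁻¹

1.67×10⁻¹⁸ M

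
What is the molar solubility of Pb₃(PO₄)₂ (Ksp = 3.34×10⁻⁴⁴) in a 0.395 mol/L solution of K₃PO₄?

Pb₃(PO₄)₂(s) ⇌ 3 Pb²⁺(aq) + 2 PO₄³⁻(aq)
Let s be the solubility of Pb₃(PO₄)₂ here. The common ion gives [PO₄³⁻] ≈ 0.395 mol/L, and [Pb²⁺] = 3s.
Ksp = [Pb²⁺]^3[PO₄³⁻]^2 = (3s)^3(0.395)^2
(3s)^3 = 3.34×10⁻⁴⁴ / (0.395)^2 = 2.14×10⁻⁴³
s = 1.99×10⁻¹⁵ mol/L

1.99×10⁻¹⁵ M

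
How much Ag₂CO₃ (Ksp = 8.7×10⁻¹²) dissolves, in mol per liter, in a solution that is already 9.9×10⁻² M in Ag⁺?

8.9×10⁻¹⁰ M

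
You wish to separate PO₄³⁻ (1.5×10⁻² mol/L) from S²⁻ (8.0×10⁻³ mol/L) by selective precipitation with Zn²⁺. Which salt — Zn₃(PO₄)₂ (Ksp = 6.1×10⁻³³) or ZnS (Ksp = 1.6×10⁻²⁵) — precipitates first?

ZnS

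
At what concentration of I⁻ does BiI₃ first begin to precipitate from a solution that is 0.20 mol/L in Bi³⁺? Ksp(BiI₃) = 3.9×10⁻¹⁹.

The threshold for precipitation is Q = Ksp.
BiI₃(s) ⇌ Bi³⁺(aq) + 3 I⁻(aq)
Ksp = [Bi³⁺][I⁻]^3 = [I⁻]^3(0.20)
[I⁻]^3 = 3.9×10⁻¹⁹ / (0.20) = 2.0×10⁻¹⁸
[I⁻] = 1.2×10⁻⁶ mol/L

1.2×10⁻⁶ M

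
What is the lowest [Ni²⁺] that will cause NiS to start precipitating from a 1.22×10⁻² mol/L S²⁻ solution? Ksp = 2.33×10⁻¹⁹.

1.91×10⁻¹⁷ M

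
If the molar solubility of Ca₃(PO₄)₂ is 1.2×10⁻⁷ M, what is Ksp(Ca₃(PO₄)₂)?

Ca₃(PO₄)₂(s) ⇌ 3 Ca²⁺(aq) + 2 PO₄³⁻(aq)
Call the molar solubility s, so that [Ca²⁺] = 3s and [PO₄³⁻] = 2s.
Ksp = [Ca²⁺]^3[PO₄³⁻]^2 = (3s)^3 · (2s)^2 = 108s^5
Ksp = 108 × (1.2×10⁻⁷)^5 = 2.7×10⁻³³

Ksp = 2.7×10⁻³³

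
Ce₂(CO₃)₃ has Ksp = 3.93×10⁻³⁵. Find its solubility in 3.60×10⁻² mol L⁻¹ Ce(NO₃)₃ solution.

1.04×10⁻¹¹ M

Ce₂(CO₃)₃(s) ⇌ 2 Ce³⁺(aq) + 3 CO₃²⁻(aq)
Ce³⁺ is already present at 3.60×10⁻² mol L⁻¹. If s mol/L of Ce₂(CO₃)₃ dissolves, [CO₃²⁻] = 3s while [Ce³⁺] ≈ 3.60×10⁻² mol L⁻¹.
Ksp = [Ce³⁺]^2[CO₃²⁻]^3 = (3.60×10⁻²)^2(3s)^3
(3s)^3 = 3.93×10⁻³⁵ / (3.60×10⁻²)^2 = 3.03×10⁻³²
s = 1.04×10⁻¹¹ mol L⁻¹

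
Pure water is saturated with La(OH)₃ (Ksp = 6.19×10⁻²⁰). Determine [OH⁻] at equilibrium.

La(OH)₃(s) ⇌ La³⁺(aq) + 3 OH⁻(aq)
For each mole of La(OH)₃ that dissolves per liter, [La³⁺] = s and [OH⁻] = 3s; let s denote this solubility.
Ksp = [La³⁺][OH⁻]^3 = s · (3s)^3 = 27s^4 = 6.19×10⁻²⁰
s = 6.92×10⁻⁶ mol L⁻¹
[OH⁻] = 3s = 2.08×10⁻⁵ mol L⁻¹

2.08×10⁻⁵ M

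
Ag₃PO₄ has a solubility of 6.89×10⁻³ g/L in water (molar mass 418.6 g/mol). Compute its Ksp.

Ksp = 1.98×10⁻¹⁸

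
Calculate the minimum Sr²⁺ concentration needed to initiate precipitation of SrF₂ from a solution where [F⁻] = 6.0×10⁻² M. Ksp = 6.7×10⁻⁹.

1.9×10⁻⁶ M

Each salt precipitates once Q = Ksp for that salt.
SrF₂(s) ⇌ Sr²⁺(aq) + 2 F⁻(aq)
Ksp = [Sr²⁺][F⁻]^2 = [Sr²⁺](6.0×10⁻²)^2
[Sr²⁺] = 6.7×10⁻⁹ / (6.0×10⁻²)^2 = 1.9×10⁻⁶
[Sr²⁺] = 1.9×10⁻⁶ M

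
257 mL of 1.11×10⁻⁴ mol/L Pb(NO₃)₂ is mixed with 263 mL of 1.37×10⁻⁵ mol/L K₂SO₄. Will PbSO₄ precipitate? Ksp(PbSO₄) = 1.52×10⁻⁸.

No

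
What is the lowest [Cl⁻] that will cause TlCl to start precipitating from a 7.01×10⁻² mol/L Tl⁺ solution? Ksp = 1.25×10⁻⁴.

1.78×10⁻³ M

Precipitation begins when Q = Ksp.
TlCl(s) ⇌ Tl⁺(aq) + Cl⁻(aq)
Ksp = [Tl⁺][Cl⁻] = [Cl⁻](7.01×10⁻²)
[Cl⁻] = 1.25×10⁻⁴ / (7.01×10⁻²) = 1.78×10⁻³
[Cl⁻] = 1.78×10⁻³ mol/L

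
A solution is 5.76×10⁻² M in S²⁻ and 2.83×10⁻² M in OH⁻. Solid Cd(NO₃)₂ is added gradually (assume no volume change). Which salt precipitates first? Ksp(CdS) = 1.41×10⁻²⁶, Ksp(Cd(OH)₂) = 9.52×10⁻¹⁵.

CdS

Each salt precipitates once Q = Ksp for that salt.
For CdS: [Cd²⁺] = (Ksp/[S²⁻]) = 2.45×10⁻²⁵ M
For Cd(OH)₂: [Cd²⁺] = (Ksp/[OH⁻]^2) = 1.19×10⁻¹¹ M
The smaller threshold [Cd²⁺] is reached first, so CdS precipitates first.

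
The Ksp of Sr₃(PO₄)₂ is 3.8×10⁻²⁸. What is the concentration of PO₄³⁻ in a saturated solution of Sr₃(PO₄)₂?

Sr₃(PO₄)₂(s) ⇌ 3 Sr²⁺(aq) + 2 PO₄³⁻(aq)
With molar solubility s: [Sr²⁺] = 3s, [PO₄³⁻] = 2s.
Ksp = [Sr²⁺]^3[PO₄³⁻]^2 = (3s)^3 · (2s)^2 = 108s^5 = 3.8×10⁻²⁸
s = 1.3×10⁻⁶ M
[PO₄³⁻] = 2s = 2.6×10⁻⁶ M

2.6×10⁻⁶ M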